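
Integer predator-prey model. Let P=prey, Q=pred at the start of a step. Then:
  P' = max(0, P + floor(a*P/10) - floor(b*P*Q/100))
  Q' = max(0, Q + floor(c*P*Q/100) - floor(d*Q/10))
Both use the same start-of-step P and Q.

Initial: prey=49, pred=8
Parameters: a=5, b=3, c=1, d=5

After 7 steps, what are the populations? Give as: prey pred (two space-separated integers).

Step 1: prey: 49+24-11=62; pred: 8+3-4=7
Step 2: prey: 62+31-13=80; pred: 7+4-3=8
Step 3: prey: 80+40-19=101; pred: 8+6-4=10
Step 4: prey: 101+50-30=121; pred: 10+10-5=15
Step 5: prey: 121+60-54=127; pred: 15+18-7=26
Step 6: prey: 127+63-99=91; pred: 26+33-13=46
Step 7: prey: 91+45-125=11; pred: 46+41-23=64

Answer: 11 64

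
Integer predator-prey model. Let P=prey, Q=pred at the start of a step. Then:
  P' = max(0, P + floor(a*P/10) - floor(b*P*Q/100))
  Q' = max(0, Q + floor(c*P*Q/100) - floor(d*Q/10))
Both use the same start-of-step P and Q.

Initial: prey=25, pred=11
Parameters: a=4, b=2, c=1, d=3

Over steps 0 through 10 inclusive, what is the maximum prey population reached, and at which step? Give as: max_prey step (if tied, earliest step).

Answer: 75 7

Derivation:
Step 1: prey: 25+10-5=30; pred: 11+2-3=10
Step 2: prey: 30+12-6=36; pred: 10+3-3=10
Step 3: prey: 36+14-7=43; pred: 10+3-3=10
Step 4: prey: 43+17-8=52; pred: 10+4-3=11
Step 5: prey: 52+20-11=61; pred: 11+5-3=13
Step 6: prey: 61+24-15=70; pred: 13+7-3=17
Step 7: prey: 70+28-23=75; pred: 17+11-5=23
Step 8: prey: 75+30-34=71; pred: 23+17-6=34
Step 9: prey: 71+28-48=51; pred: 34+24-10=48
Step 10: prey: 51+20-48=23; pred: 48+24-14=58
Max prey = 75 at step 7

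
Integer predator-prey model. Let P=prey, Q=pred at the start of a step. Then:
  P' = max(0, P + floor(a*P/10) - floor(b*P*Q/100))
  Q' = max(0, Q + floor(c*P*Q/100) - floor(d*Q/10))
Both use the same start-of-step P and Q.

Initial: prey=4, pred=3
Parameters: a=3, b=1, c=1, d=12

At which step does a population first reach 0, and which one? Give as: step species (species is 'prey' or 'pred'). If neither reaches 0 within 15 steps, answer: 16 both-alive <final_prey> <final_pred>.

Answer: 1 pred

Derivation:
Step 1: prey: 4+1-0=5; pred: 3+0-3=0
First extinction: pred at step 1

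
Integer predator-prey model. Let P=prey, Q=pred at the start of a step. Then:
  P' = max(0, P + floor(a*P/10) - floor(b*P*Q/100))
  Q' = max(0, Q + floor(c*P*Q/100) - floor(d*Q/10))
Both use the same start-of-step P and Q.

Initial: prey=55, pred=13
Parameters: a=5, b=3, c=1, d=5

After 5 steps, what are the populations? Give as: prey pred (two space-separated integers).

Answer: 63 24

Derivation:
Step 1: prey: 55+27-21=61; pred: 13+7-6=14
Step 2: prey: 61+30-25=66; pred: 14+8-7=15
Step 3: prey: 66+33-29=70; pred: 15+9-7=17
Step 4: prey: 70+35-35=70; pred: 17+11-8=20
Step 5: prey: 70+35-42=63; pred: 20+14-10=24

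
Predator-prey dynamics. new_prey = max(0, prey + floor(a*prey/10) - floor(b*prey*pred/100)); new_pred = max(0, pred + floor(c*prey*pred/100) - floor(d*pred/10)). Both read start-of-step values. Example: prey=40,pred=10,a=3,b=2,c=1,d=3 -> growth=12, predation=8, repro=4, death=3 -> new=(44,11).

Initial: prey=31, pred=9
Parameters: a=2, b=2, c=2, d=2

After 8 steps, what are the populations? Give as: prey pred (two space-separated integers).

Step 1: prey: 31+6-5=32; pred: 9+5-1=13
Step 2: prey: 32+6-8=30; pred: 13+8-2=19
Step 3: prey: 30+6-11=25; pred: 19+11-3=27
Step 4: prey: 25+5-13=17; pred: 27+13-5=35
Step 5: prey: 17+3-11=9; pred: 35+11-7=39
Step 6: prey: 9+1-7=3; pred: 39+7-7=39
Step 7: prey: 3+0-2=1; pred: 39+2-7=34
Step 8: prey: 1+0-0=1; pred: 34+0-6=28

Answer: 1 28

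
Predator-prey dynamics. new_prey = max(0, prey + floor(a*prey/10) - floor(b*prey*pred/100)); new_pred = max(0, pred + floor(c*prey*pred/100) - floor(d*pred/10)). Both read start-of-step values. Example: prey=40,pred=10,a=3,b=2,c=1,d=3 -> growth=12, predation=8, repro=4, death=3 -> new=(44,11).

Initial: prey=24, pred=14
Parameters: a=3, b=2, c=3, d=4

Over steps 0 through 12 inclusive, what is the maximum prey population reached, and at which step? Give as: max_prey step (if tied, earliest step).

Answer: 25 1

Derivation:
Step 1: prey: 24+7-6=25; pred: 14+10-5=19
Step 2: prey: 25+7-9=23; pred: 19+14-7=26
Step 3: prey: 23+6-11=18; pred: 26+17-10=33
Step 4: prey: 18+5-11=12; pred: 33+17-13=37
Step 5: prey: 12+3-8=7; pred: 37+13-14=36
Step 6: prey: 7+2-5=4; pred: 36+7-14=29
Step 7: prey: 4+1-2=3; pred: 29+3-11=21
Step 8: prey: 3+0-1=2; pred: 21+1-8=14
Step 9: prey: 2+0-0=2; pred: 14+0-5=9
Step 10: prey: 2+0-0=2; pred: 9+0-3=6
Step 11: prey: 2+0-0=2; pred: 6+0-2=4
Step 12: prey: 2+0-0=2; pred: 4+0-1=3
Max prey = 25 at step 1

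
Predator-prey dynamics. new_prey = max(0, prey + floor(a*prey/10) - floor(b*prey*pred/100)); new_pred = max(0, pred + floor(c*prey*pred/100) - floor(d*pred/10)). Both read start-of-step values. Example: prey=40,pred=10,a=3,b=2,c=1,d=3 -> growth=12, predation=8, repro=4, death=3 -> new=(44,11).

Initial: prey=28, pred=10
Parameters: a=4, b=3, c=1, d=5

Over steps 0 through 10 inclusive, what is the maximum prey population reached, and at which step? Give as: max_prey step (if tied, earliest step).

Answer: 131 9

Derivation:
Step 1: prey: 28+11-8=31; pred: 10+2-5=7
Step 2: prey: 31+12-6=37; pred: 7+2-3=6
Step 3: prey: 37+14-6=45; pred: 6+2-3=5
Step 4: prey: 45+18-6=57; pred: 5+2-2=5
Step 5: prey: 57+22-8=71; pred: 5+2-2=5
Step 6: prey: 71+28-10=89; pred: 5+3-2=6
Step 7: prey: 89+35-16=108; pred: 6+5-3=8
Step 8: prey: 108+43-25=126; pred: 8+8-4=12
Step 9: prey: 126+50-45=131; pred: 12+15-6=21
Step 10: prey: 131+52-82=101; pred: 21+27-10=38
Max prey = 131 at step 9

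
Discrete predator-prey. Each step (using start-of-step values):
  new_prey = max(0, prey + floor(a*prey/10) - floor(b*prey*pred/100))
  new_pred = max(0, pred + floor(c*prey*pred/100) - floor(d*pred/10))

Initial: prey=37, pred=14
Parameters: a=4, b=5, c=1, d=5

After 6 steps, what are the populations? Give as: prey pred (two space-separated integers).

Step 1: prey: 37+14-25=26; pred: 14+5-7=12
Step 2: prey: 26+10-15=21; pred: 12+3-6=9
Step 3: prey: 21+8-9=20; pred: 9+1-4=6
Step 4: prey: 20+8-6=22; pred: 6+1-3=4
Step 5: prey: 22+8-4=26; pred: 4+0-2=2
Step 6: prey: 26+10-2=34; pred: 2+0-1=1

Answer: 34 1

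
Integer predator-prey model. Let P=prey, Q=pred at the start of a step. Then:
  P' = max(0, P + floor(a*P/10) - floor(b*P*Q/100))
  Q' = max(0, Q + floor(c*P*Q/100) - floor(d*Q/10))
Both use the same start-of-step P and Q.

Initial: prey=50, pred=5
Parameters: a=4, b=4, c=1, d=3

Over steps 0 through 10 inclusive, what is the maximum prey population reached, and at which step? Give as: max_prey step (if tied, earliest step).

Step 1: prey: 50+20-10=60; pred: 5+2-1=6
Step 2: prey: 60+24-14=70; pred: 6+3-1=8
Step 3: prey: 70+28-22=76; pred: 8+5-2=11
Step 4: prey: 76+30-33=73; pred: 11+8-3=16
Step 5: prey: 73+29-46=56; pred: 16+11-4=23
Step 6: prey: 56+22-51=27; pred: 23+12-6=29
Step 7: prey: 27+10-31=6; pred: 29+7-8=28
Step 8: prey: 6+2-6=2; pred: 28+1-8=21
Step 9: prey: 2+0-1=1; pred: 21+0-6=15
Step 10: prey: 1+0-0=1; pred: 15+0-4=11
Max prey = 76 at step 3

Answer: 76 3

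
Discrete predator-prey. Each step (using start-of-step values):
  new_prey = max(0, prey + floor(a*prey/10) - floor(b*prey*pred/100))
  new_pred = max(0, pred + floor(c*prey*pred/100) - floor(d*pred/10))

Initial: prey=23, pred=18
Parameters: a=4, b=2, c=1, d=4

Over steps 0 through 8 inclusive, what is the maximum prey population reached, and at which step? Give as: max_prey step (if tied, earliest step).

Answer: 78 8

Derivation:
Step 1: prey: 23+9-8=24; pred: 18+4-7=15
Step 2: prey: 24+9-7=26; pred: 15+3-6=12
Step 3: prey: 26+10-6=30; pred: 12+3-4=11
Step 4: prey: 30+12-6=36; pred: 11+3-4=10
Step 5: prey: 36+14-7=43; pred: 10+3-4=9
Step 6: prey: 43+17-7=53; pred: 9+3-3=9
Step 7: prey: 53+21-9=65; pred: 9+4-3=10
Step 8: prey: 65+26-13=78; pred: 10+6-4=12
Max prey = 78 at step 8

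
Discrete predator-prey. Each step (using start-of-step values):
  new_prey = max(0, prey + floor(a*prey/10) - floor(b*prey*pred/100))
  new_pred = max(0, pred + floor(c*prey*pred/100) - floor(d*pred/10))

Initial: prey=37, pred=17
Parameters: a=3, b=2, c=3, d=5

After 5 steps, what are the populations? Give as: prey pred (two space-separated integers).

Step 1: prey: 37+11-12=36; pred: 17+18-8=27
Step 2: prey: 36+10-19=27; pred: 27+29-13=43
Step 3: prey: 27+8-23=12; pred: 43+34-21=56
Step 4: prey: 12+3-13=2; pred: 56+20-28=48
Step 5: prey: 2+0-1=1; pred: 48+2-24=26

Answer: 1 26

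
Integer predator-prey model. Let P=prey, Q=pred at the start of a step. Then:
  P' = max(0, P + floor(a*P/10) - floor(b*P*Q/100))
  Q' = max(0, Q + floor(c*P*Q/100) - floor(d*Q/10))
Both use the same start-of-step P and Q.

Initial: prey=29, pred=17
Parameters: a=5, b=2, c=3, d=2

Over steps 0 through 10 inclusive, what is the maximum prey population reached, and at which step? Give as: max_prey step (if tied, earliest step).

Answer: 34 1

Derivation:
Step 1: prey: 29+14-9=34; pred: 17+14-3=28
Step 2: prey: 34+17-19=32; pred: 28+28-5=51
Step 3: prey: 32+16-32=16; pred: 51+48-10=89
Step 4: prey: 16+8-28=0; pred: 89+42-17=114
Step 5: prey: 0+0-0=0; pred: 114+0-22=92
Step 6: prey: 0+0-0=0; pred: 92+0-18=74
Step 7: prey: 0+0-0=0; pred: 74+0-14=60
Step 8: prey: 0+0-0=0; pred: 60+0-12=48
Step 9: prey: 0+0-0=0; pred: 48+0-9=39
Step 10: prey: 0+0-0=0; pred: 39+0-7=32
Max prey = 34 at step 1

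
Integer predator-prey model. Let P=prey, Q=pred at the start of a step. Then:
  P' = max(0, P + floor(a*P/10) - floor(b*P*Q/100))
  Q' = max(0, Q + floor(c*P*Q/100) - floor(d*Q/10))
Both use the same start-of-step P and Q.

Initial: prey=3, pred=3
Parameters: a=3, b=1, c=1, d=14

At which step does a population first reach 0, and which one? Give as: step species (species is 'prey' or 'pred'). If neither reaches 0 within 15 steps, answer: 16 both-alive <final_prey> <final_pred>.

Step 1: prey: 3+0-0=3; pred: 3+0-4=0
First extinction: pred at step 1

Answer: 1 pred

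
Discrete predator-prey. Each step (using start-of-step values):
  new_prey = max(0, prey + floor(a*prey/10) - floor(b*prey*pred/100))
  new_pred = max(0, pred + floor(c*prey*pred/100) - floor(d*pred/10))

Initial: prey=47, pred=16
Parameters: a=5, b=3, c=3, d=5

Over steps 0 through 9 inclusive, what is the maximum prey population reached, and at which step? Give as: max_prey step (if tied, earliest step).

Step 1: prey: 47+23-22=48; pred: 16+22-8=30
Step 2: prey: 48+24-43=29; pred: 30+43-15=58
Step 3: prey: 29+14-50=0; pred: 58+50-29=79
Step 4: prey: 0+0-0=0; pred: 79+0-39=40
Step 5: prey: 0+0-0=0; pred: 40+0-20=20
Step 6: prey: 0+0-0=0; pred: 20+0-10=10
Step 7: prey: 0+0-0=0; pred: 10+0-5=5
Step 8: prey: 0+0-0=0; pred: 5+0-2=3
Step 9: prey: 0+0-0=0; pred: 3+0-1=2
Max prey = 48 at step 1

Answer: 48 1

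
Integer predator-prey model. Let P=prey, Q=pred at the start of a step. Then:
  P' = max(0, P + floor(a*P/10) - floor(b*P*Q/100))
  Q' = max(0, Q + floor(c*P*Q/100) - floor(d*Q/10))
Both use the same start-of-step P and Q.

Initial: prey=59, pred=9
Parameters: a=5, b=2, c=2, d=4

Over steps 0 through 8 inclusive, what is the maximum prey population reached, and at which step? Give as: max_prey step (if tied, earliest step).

Answer: 93 2

Derivation:
Step 1: prey: 59+29-10=78; pred: 9+10-3=16
Step 2: prey: 78+39-24=93; pred: 16+24-6=34
Step 3: prey: 93+46-63=76; pred: 34+63-13=84
Step 4: prey: 76+38-127=0; pred: 84+127-33=178
Step 5: prey: 0+0-0=0; pred: 178+0-71=107
Step 6: prey: 0+0-0=0; pred: 107+0-42=65
Step 7: prey: 0+0-0=0; pred: 65+0-26=39
Step 8: prey: 0+0-0=0; pred: 39+0-15=24
Max prey = 93 at step 2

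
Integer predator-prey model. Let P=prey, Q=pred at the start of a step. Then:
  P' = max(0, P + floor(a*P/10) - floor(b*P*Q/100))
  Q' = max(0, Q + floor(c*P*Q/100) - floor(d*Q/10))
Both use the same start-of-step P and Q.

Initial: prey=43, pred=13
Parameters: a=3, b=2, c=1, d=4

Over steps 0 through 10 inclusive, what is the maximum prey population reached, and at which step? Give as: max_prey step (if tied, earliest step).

Answer: 51 5

Derivation:
Step 1: prey: 43+12-11=44; pred: 13+5-5=13
Step 2: prey: 44+13-11=46; pred: 13+5-5=13
Step 3: prey: 46+13-11=48; pred: 13+5-5=13
Step 4: prey: 48+14-12=50; pred: 13+6-5=14
Step 5: prey: 50+15-14=51; pred: 14+7-5=16
Step 6: prey: 51+15-16=50; pred: 16+8-6=18
Step 7: prey: 50+15-18=47; pred: 18+9-7=20
Step 8: prey: 47+14-18=43; pred: 20+9-8=21
Step 9: prey: 43+12-18=37; pred: 21+9-8=22
Step 10: prey: 37+11-16=32; pred: 22+8-8=22
Max prey = 51 at step 5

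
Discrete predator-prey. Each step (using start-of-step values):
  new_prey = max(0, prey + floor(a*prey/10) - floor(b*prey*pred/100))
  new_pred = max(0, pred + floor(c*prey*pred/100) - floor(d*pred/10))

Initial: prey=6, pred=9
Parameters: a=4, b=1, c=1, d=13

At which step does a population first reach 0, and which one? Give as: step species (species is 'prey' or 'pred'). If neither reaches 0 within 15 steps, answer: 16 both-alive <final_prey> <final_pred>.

Step 1: prey: 6+2-0=8; pred: 9+0-11=0
First extinction: pred at step 1

Answer: 1 pred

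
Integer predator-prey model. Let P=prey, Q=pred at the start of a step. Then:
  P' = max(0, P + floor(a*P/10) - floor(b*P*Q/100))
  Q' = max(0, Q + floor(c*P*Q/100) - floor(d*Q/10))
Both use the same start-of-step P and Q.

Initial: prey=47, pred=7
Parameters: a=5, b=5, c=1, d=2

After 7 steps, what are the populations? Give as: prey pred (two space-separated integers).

Step 1: prey: 47+23-16=54; pred: 7+3-1=9
Step 2: prey: 54+27-24=57; pred: 9+4-1=12
Step 3: prey: 57+28-34=51; pred: 12+6-2=16
Step 4: prey: 51+25-40=36; pred: 16+8-3=21
Step 5: prey: 36+18-37=17; pred: 21+7-4=24
Step 6: prey: 17+8-20=5; pred: 24+4-4=24
Step 7: prey: 5+2-6=1; pred: 24+1-4=21

Answer: 1 21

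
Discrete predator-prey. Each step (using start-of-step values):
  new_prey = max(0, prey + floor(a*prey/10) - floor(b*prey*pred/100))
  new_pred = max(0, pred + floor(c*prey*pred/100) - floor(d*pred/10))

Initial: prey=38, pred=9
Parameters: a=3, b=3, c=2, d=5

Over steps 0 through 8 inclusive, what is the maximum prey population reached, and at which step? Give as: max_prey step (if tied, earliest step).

Answer: 39 1

Derivation:
Step 1: prey: 38+11-10=39; pred: 9+6-4=11
Step 2: prey: 39+11-12=38; pred: 11+8-5=14
Step 3: prey: 38+11-15=34; pred: 14+10-7=17
Step 4: prey: 34+10-17=27; pred: 17+11-8=20
Step 5: prey: 27+8-16=19; pred: 20+10-10=20
Step 6: prey: 19+5-11=13; pred: 20+7-10=17
Step 7: prey: 13+3-6=10; pred: 17+4-8=13
Step 8: prey: 10+3-3=10; pred: 13+2-6=9
Max prey = 39 at step 1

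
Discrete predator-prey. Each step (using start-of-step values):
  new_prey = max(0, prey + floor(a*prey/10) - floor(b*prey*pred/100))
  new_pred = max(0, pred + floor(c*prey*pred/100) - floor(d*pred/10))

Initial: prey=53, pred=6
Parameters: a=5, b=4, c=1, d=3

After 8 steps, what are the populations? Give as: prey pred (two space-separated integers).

Step 1: prey: 53+26-12=67; pred: 6+3-1=8
Step 2: prey: 67+33-21=79; pred: 8+5-2=11
Step 3: prey: 79+39-34=84; pred: 11+8-3=16
Step 4: prey: 84+42-53=73; pred: 16+13-4=25
Step 5: prey: 73+36-73=36; pred: 25+18-7=36
Step 6: prey: 36+18-51=3; pred: 36+12-10=38
Step 7: prey: 3+1-4=0; pred: 38+1-11=28
Step 8: prey: 0+0-0=0; pred: 28+0-8=20

Answer: 0 20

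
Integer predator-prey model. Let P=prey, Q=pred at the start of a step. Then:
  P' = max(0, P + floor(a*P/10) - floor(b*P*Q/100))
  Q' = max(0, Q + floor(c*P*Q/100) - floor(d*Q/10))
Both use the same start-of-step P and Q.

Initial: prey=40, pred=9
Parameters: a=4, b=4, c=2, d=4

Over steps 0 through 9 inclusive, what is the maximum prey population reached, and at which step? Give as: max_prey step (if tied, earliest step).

Answer: 42 1

Derivation:
Step 1: prey: 40+16-14=42; pred: 9+7-3=13
Step 2: prey: 42+16-21=37; pred: 13+10-5=18
Step 3: prey: 37+14-26=25; pred: 18+13-7=24
Step 4: prey: 25+10-24=11; pred: 24+12-9=27
Step 5: prey: 11+4-11=4; pred: 27+5-10=22
Step 6: prey: 4+1-3=2; pred: 22+1-8=15
Step 7: prey: 2+0-1=1; pred: 15+0-6=9
Step 8: prey: 1+0-0=1; pred: 9+0-3=6
Step 9: prey: 1+0-0=1; pred: 6+0-2=4
Max prey = 42 at step 1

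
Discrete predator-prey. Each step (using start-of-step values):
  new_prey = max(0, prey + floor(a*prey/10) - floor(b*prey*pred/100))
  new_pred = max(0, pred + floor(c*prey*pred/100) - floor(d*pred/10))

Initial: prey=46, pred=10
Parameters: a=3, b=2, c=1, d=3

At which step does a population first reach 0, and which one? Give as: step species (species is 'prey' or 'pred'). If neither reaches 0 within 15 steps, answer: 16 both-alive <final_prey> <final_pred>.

Step 1: prey: 46+13-9=50; pred: 10+4-3=11
Step 2: prey: 50+15-11=54; pred: 11+5-3=13
Step 3: prey: 54+16-14=56; pred: 13+7-3=17
Step 4: prey: 56+16-19=53; pred: 17+9-5=21
Step 5: prey: 53+15-22=46; pred: 21+11-6=26
Step 6: prey: 46+13-23=36; pred: 26+11-7=30
Step 7: prey: 36+10-21=25; pred: 30+10-9=31
Step 8: prey: 25+7-15=17; pred: 31+7-9=29
Step 9: prey: 17+5-9=13; pred: 29+4-8=25
Step 10: prey: 13+3-6=10; pred: 25+3-7=21
Step 11: prey: 10+3-4=9; pred: 21+2-6=17
Step 12: prey: 9+2-3=8; pred: 17+1-5=13
Step 13: prey: 8+2-2=8; pred: 13+1-3=11
Step 14: prey: 8+2-1=9; pred: 11+0-3=8
Step 15: prey: 9+2-1=10; pred: 8+0-2=6
No extinction within 15 steps

Answer: 16 both-alive 10 6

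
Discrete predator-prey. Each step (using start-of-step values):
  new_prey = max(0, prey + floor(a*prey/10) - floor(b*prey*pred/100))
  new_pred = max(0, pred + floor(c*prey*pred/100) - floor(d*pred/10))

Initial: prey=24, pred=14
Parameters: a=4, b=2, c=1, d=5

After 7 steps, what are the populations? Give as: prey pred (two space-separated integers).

Answer: 111 8

Derivation:
Step 1: prey: 24+9-6=27; pred: 14+3-7=10
Step 2: prey: 27+10-5=32; pred: 10+2-5=7
Step 3: prey: 32+12-4=40; pred: 7+2-3=6
Step 4: prey: 40+16-4=52; pred: 6+2-3=5
Step 5: prey: 52+20-5=67; pred: 5+2-2=5
Step 6: prey: 67+26-6=87; pred: 5+3-2=6
Step 7: prey: 87+34-10=111; pred: 6+5-3=8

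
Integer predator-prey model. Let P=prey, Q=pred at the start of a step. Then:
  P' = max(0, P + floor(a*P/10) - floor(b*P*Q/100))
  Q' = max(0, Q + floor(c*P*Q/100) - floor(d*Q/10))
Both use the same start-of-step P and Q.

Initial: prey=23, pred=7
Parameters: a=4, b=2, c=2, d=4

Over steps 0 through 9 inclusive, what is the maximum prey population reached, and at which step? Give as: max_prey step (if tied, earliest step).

Step 1: prey: 23+9-3=29; pred: 7+3-2=8
Step 2: prey: 29+11-4=36; pred: 8+4-3=9
Step 3: prey: 36+14-6=44; pred: 9+6-3=12
Step 4: prey: 44+17-10=51; pred: 12+10-4=18
Step 5: prey: 51+20-18=53; pred: 18+18-7=29
Step 6: prey: 53+21-30=44; pred: 29+30-11=48
Step 7: prey: 44+17-42=19; pred: 48+42-19=71
Step 8: prey: 19+7-26=0; pred: 71+26-28=69
Step 9: prey: 0+0-0=0; pred: 69+0-27=42
Max prey = 53 at step 5

Answer: 53 5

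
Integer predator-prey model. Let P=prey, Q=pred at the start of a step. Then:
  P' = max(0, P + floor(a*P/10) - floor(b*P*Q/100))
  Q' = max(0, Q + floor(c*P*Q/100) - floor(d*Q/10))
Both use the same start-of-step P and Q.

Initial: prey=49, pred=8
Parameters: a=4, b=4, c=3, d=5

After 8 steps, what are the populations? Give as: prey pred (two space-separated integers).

Step 1: prey: 49+19-15=53; pred: 8+11-4=15
Step 2: prey: 53+21-31=43; pred: 15+23-7=31
Step 3: prey: 43+17-53=7; pred: 31+39-15=55
Step 4: prey: 7+2-15=0; pred: 55+11-27=39
Step 5: prey: 0+0-0=0; pred: 39+0-19=20
Step 6: prey: 0+0-0=0; pred: 20+0-10=10
Step 7: prey: 0+0-0=0; pred: 10+0-5=5
Step 8: prey: 0+0-0=0; pred: 5+0-2=3

Answer: 0 3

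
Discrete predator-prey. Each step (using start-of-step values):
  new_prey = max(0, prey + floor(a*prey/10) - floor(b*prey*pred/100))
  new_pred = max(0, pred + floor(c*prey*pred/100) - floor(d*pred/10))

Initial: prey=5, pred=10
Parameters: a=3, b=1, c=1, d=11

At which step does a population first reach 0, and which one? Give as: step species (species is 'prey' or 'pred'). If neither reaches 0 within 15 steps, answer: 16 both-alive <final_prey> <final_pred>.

Answer: 1 pred

Derivation:
Step 1: prey: 5+1-0=6; pred: 10+0-11=0
First extinction: pred at step 1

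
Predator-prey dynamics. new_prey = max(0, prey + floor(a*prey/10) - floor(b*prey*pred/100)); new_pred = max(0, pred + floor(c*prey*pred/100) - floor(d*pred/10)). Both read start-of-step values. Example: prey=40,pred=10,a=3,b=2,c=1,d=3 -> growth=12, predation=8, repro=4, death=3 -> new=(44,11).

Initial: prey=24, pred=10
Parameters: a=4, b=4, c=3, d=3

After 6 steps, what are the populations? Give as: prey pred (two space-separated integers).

Step 1: prey: 24+9-9=24; pred: 10+7-3=14
Step 2: prey: 24+9-13=20; pred: 14+10-4=20
Step 3: prey: 20+8-16=12; pred: 20+12-6=26
Step 4: prey: 12+4-12=4; pred: 26+9-7=28
Step 5: prey: 4+1-4=1; pred: 28+3-8=23
Step 6: prey: 1+0-0=1; pred: 23+0-6=17

Answer: 1 17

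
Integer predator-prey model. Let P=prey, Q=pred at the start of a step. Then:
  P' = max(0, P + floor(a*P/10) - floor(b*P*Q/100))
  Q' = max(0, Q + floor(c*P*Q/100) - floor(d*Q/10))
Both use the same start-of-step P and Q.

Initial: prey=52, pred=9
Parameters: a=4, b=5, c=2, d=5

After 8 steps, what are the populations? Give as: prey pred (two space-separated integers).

Answer: 1 2

Derivation:
Step 1: prey: 52+20-23=49; pred: 9+9-4=14
Step 2: prey: 49+19-34=34; pred: 14+13-7=20
Step 3: prey: 34+13-34=13; pred: 20+13-10=23
Step 4: prey: 13+5-14=4; pred: 23+5-11=17
Step 5: prey: 4+1-3=2; pred: 17+1-8=10
Step 6: prey: 2+0-1=1; pred: 10+0-5=5
Step 7: prey: 1+0-0=1; pred: 5+0-2=3
Step 8: prey: 1+0-0=1; pred: 3+0-1=2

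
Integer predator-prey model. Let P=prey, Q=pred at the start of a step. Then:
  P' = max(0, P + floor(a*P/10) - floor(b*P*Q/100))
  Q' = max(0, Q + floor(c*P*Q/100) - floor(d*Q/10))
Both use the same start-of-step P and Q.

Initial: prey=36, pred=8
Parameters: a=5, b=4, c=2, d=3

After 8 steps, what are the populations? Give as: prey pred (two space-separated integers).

Step 1: prey: 36+18-11=43; pred: 8+5-2=11
Step 2: prey: 43+21-18=46; pred: 11+9-3=17
Step 3: prey: 46+23-31=38; pred: 17+15-5=27
Step 4: prey: 38+19-41=16; pred: 27+20-8=39
Step 5: prey: 16+8-24=0; pred: 39+12-11=40
Step 6: prey: 0+0-0=0; pred: 40+0-12=28
Step 7: prey: 0+0-0=0; pred: 28+0-8=20
Step 8: prey: 0+0-0=0; pred: 20+0-6=14

Answer: 0 14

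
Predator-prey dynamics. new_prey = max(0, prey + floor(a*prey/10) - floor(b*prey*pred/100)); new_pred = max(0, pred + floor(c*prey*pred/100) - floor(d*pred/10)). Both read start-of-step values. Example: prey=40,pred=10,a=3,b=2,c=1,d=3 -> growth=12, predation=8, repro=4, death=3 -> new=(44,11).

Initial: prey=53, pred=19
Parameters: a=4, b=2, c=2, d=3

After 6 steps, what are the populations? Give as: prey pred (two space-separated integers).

Answer: 0 38

Derivation:
Step 1: prey: 53+21-20=54; pred: 19+20-5=34
Step 2: prey: 54+21-36=39; pred: 34+36-10=60
Step 3: prey: 39+15-46=8; pred: 60+46-18=88
Step 4: prey: 8+3-14=0; pred: 88+14-26=76
Step 5: prey: 0+0-0=0; pred: 76+0-22=54
Step 6: prey: 0+0-0=0; pred: 54+0-16=38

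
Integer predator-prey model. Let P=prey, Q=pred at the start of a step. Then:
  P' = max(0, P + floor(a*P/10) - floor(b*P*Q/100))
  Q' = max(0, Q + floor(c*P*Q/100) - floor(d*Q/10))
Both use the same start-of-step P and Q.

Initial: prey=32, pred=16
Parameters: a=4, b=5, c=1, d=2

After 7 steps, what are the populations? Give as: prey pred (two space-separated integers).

Answer: 1 8

Derivation:
Step 1: prey: 32+12-25=19; pred: 16+5-3=18
Step 2: prey: 19+7-17=9; pred: 18+3-3=18
Step 3: prey: 9+3-8=4; pred: 18+1-3=16
Step 4: prey: 4+1-3=2; pred: 16+0-3=13
Step 5: prey: 2+0-1=1; pred: 13+0-2=11
Step 6: prey: 1+0-0=1; pred: 11+0-2=9
Step 7: prey: 1+0-0=1; pred: 9+0-1=8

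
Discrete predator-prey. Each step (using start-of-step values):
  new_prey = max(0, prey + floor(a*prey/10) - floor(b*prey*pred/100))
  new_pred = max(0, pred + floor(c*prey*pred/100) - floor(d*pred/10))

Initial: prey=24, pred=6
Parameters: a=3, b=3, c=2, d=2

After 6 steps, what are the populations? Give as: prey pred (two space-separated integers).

Answer: 11 31

Derivation:
Step 1: prey: 24+7-4=27; pred: 6+2-1=7
Step 2: prey: 27+8-5=30; pred: 7+3-1=9
Step 3: prey: 30+9-8=31; pred: 9+5-1=13
Step 4: prey: 31+9-12=28; pred: 13+8-2=19
Step 5: prey: 28+8-15=21; pred: 19+10-3=26
Step 6: prey: 21+6-16=11; pred: 26+10-5=31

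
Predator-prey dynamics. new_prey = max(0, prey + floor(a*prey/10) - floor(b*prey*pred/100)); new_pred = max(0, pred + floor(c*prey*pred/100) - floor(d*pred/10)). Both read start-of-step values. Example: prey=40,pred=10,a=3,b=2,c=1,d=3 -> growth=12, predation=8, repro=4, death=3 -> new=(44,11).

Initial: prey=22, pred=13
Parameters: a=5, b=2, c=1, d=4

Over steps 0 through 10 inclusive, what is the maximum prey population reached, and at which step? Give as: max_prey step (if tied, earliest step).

Answer: 144 7

Derivation:
Step 1: prey: 22+11-5=28; pred: 13+2-5=10
Step 2: prey: 28+14-5=37; pred: 10+2-4=8
Step 3: prey: 37+18-5=50; pred: 8+2-3=7
Step 4: prey: 50+25-7=68; pred: 7+3-2=8
Step 5: prey: 68+34-10=92; pred: 8+5-3=10
Step 6: prey: 92+46-18=120; pred: 10+9-4=15
Step 7: prey: 120+60-36=144; pred: 15+18-6=27
Step 8: prey: 144+72-77=139; pred: 27+38-10=55
Step 9: prey: 139+69-152=56; pred: 55+76-22=109
Step 10: prey: 56+28-122=0; pred: 109+61-43=127
Max prey = 144 at step 7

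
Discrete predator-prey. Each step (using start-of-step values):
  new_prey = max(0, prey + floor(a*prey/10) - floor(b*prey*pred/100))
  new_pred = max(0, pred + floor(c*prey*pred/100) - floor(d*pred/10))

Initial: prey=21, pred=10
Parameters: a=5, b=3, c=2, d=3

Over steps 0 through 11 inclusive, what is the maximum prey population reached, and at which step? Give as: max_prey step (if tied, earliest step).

Step 1: prey: 21+10-6=25; pred: 10+4-3=11
Step 2: prey: 25+12-8=29; pred: 11+5-3=13
Step 3: prey: 29+14-11=32; pred: 13+7-3=17
Step 4: prey: 32+16-16=32; pred: 17+10-5=22
Step 5: prey: 32+16-21=27; pred: 22+14-6=30
Step 6: prey: 27+13-24=16; pred: 30+16-9=37
Step 7: prey: 16+8-17=7; pred: 37+11-11=37
Step 8: prey: 7+3-7=3; pred: 37+5-11=31
Step 9: prey: 3+1-2=2; pred: 31+1-9=23
Step 10: prey: 2+1-1=2; pred: 23+0-6=17
Step 11: prey: 2+1-1=2; pred: 17+0-5=12
Max prey = 32 at step 3

Answer: 32 3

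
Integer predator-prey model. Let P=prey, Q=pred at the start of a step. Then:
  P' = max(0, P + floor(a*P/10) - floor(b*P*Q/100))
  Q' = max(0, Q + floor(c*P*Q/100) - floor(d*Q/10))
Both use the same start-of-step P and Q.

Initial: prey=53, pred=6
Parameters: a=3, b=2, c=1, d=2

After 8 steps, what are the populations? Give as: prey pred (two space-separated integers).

Step 1: prey: 53+15-6=62; pred: 6+3-1=8
Step 2: prey: 62+18-9=71; pred: 8+4-1=11
Step 3: prey: 71+21-15=77; pred: 11+7-2=16
Step 4: prey: 77+23-24=76; pred: 16+12-3=25
Step 5: prey: 76+22-38=60; pred: 25+19-5=39
Step 6: prey: 60+18-46=32; pred: 39+23-7=55
Step 7: prey: 32+9-35=6; pred: 55+17-11=61
Step 8: prey: 6+1-7=0; pred: 61+3-12=52

Answer: 0 52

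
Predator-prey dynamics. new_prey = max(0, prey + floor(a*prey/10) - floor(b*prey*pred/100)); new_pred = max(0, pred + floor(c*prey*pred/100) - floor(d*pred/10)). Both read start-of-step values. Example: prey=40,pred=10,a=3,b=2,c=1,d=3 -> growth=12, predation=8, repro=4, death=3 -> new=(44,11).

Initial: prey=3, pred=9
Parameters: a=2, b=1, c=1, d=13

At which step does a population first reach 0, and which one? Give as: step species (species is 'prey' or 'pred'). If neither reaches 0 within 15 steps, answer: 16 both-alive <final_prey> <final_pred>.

Step 1: prey: 3+0-0=3; pred: 9+0-11=0
First extinction: pred at step 1

Answer: 1 pred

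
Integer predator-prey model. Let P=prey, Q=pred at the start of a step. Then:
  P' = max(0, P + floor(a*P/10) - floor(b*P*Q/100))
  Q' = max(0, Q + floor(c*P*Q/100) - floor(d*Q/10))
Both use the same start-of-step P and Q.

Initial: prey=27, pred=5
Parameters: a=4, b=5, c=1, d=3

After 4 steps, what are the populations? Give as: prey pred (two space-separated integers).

Step 1: prey: 27+10-6=31; pred: 5+1-1=5
Step 2: prey: 31+12-7=36; pred: 5+1-1=5
Step 3: prey: 36+14-9=41; pred: 5+1-1=5
Step 4: prey: 41+16-10=47; pred: 5+2-1=6

Answer: 47 6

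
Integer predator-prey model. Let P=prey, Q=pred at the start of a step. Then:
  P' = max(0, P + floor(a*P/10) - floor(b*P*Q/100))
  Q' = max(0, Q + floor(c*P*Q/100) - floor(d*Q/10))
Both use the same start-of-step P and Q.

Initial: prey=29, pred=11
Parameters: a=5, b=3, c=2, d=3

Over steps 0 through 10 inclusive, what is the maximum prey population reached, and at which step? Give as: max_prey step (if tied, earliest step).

Answer: 37 2

Derivation:
Step 1: prey: 29+14-9=34; pred: 11+6-3=14
Step 2: prey: 34+17-14=37; pred: 14+9-4=19
Step 3: prey: 37+18-21=34; pred: 19+14-5=28
Step 4: prey: 34+17-28=23; pred: 28+19-8=39
Step 5: prey: 23+11-26=8; pred: 39+17-11=45
Step 6: prey: 8+4-10=2; pred: 45+7-13=39
Step 7: prey: 2+1-2=1; pred: 39+1-11=29
Step 8: prey: 1+0-0=1; pred: 29+0-8=21
Step 9: prey: 1+0-0=1; pred: 21+0-6=15
Step 10: prey: 1+0-0=1; pred: 15+0-4=11
Max prey = 37 at step 2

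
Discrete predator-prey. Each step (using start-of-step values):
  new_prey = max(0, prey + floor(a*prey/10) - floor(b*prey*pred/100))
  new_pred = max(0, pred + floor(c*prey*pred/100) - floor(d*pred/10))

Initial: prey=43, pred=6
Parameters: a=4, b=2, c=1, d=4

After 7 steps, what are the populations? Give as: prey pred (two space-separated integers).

Step 1: prey: 43+17-5=55; pred: 6+2-2=6
Step 2: prey: 55+22-6=71; pred: 6+3-2=7
Step 3: prey: 71+28-9=90; pred: 7+4-2=9
Step 4: prey: 90+36-16=110; pred: 9+8-3=14
Step 5: prey: 110+44-30=124; pred: 14+15-5=24
Step 6: prey: 124+49-59=114; pred: 24+29-9=44
Step 7: prey: 114+45-100=59; pred: 44+50-17=77

Answer: 59 77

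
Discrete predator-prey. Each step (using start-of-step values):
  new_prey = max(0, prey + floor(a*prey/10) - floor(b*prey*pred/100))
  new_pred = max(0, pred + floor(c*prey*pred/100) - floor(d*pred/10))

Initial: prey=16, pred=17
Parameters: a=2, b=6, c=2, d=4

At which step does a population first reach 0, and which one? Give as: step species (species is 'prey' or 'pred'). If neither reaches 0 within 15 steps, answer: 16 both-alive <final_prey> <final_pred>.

Answer: 16 both-alive 1 2

Derivation:
Step 1: prey: 16+3-16=3; pred: 17+5-6=16
Step 2: prey: 3+0-2=1; pred: 16+0-6=10
Step 3: prey: 1+0-0=1; pred: 10+0-4=6
Step 4: prey: 1+0-0=1; pred: 6+0-2=4
Step 5: prey: 1+0-0=1; pred: 4+0-1=3
Step 6: prey: 1+0-0=1; pred: 3+0-1=2
Step 7: prey: 1+0-0=1; pred: 2+0-0=2
Steps 8-15: state stable at prey=1, pred=2 (no change)
No extinction within 15 steps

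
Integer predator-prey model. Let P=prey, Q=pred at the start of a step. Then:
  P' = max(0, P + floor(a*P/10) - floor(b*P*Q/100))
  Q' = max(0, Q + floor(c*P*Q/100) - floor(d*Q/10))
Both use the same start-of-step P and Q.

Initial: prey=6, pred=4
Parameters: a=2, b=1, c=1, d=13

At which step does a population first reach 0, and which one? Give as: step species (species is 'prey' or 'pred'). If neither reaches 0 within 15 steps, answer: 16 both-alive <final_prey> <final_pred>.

Step 1: prey: 6+1-0=7; pred: 4+0-5=0
First extinction: pred at step 1

Answer: 1 pred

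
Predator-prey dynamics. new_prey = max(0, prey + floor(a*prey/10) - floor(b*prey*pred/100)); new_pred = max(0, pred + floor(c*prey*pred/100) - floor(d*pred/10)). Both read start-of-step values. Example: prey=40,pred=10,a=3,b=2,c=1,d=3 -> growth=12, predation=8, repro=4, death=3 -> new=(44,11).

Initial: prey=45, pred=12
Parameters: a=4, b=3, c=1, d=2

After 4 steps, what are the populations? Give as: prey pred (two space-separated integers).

Answer: 25 28

Derivation:
Step 1: prey: 45+18-16=47; pred: 12+5-2=15
Step 2: prey: 47+18-21=44; pred: 15+7-3=19
Step 3: prey: 44+17-25=36; pred: 19+8-3=24
Step 4: prey: 36+14-25=25; pred: 24+8-4=28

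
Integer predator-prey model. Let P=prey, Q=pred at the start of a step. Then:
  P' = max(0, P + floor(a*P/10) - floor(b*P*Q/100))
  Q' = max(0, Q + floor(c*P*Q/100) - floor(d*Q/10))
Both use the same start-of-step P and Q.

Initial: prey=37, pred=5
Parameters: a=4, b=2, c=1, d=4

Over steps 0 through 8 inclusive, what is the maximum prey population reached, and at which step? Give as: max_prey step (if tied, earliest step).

Step 1: prey: 37+14-3=48; pred: 5+1-2=4
Step 2: prey: 48+19-3=64; pred: 4+1-1=4
Step 3: prey: 64+25-5=84; pred: 4+2-1=5
Step 4: prey: 84+33-8=109; pred: 5+4-2=7
Step 5: prey: 109+43-15=137; pred: 7+7-2=12
Step 6: prey: 137+54-32=159; pred: 12+16-4=24
Step 7: prey: 159+63-76=146; pred: 24+38-9=53
Step 8: prey: 146+58-154=50; pred: 53+77-21=109
Max prey = 159 at step 6

Answer: 159 6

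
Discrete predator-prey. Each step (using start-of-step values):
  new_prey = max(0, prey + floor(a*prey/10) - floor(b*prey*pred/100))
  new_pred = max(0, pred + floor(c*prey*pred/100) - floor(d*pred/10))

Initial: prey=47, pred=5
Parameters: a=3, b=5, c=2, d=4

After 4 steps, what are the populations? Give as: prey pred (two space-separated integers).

Step 1: prey: 47+14-11=50; pred: 5+4-2=7
Step 2: prey: 50+15-17=48; pred: 7+7-2=12
Step 3: prey: 48+14-28=34; pred: 12+11-4=19
Step 4: prey: 34+10-32=12; pred: 19+12-7=24

Answer: 12 24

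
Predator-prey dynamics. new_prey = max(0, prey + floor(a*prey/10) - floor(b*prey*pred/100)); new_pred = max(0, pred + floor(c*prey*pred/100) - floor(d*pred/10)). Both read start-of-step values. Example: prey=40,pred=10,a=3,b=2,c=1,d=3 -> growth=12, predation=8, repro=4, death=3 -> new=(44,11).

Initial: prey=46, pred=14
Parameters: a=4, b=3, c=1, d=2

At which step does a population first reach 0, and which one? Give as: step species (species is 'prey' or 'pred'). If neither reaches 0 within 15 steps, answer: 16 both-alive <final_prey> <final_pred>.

Answer: 16 both-alive 7 5

Derivation:
Step 1: prey: 46+18-19=45; pred: 14+6-2=18
Step 2: prey: 45+18-24=39; pred: 18+8-3=23
Step 3: prey: 39+15-26=28; pred: 23+8-4=27
Step 4: prey: 28+11-22=17; pred: 27+7-5=29
Step 5: prey: 17+6-14=9; pred: 29+4-5=28
Step 6: prey: 9+3-7=5; pred: 28+2-5=25
Step 7: prey: 5+2-3=4; pred: 25+1-5=21
Step 8: prey: 4+1-2=3; pred: 21+0-4=17
Step 9: prey: 3+1-1=3; pred: 17+0-3=14
Step 10: prey: 3+1-1=3; pred: 14+0-2=12
Step 11: prey: 3+1-1=3; pred: 12+0-2=10
Step 12: prey: 3+1-0=4; pred: 10+0-2=8
Step 13: prey: 4+1-0=5; pred: 8+0-1=7
Step 14: prey: 5+2-1=6; pred: 7+0-1=6
Step 15: prey: 6+2-1=7; pred: 6+0-1=5
No extinction within 15 steps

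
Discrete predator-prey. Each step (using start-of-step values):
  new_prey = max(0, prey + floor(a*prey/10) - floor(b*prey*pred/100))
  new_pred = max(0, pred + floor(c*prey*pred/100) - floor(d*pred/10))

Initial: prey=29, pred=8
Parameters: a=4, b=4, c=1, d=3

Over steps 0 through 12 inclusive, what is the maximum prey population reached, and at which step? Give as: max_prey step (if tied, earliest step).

Step 1: prey: 29+11-9=31; pred: 8+2-2=8
Step 2: prey: 31+12-9=34; pred: 8+2-2=8
Step 3: prey: 34+13-10=37; pred: 8+2-2=8
Step 4: prey: 37+14-11=40; pred: 8+2-2=8
Step 5: prey: 40+16-12=44; pred: 8+3-2=9
Step 6: prey: 44+17-15=46; pred: 9+3-2=10
Step 7: prey: 46+18-18=46; pred: 10+4-3=11
Step 8: prey: 46+18-20=44; pred: 11+5-3=13
Step 9: prey: 44+17-22=39; pred: 13+5-3=15
Step 10: prey: 39+15-23=31; pred: 15+5-4=16
Step 11: prey: 31+12-19=24; pred: 16+4-4=16
Step 12: prey: 24+9-15=18; pred: 16+3-4=15
Max prey = 46 at step 6

Answer: 46 6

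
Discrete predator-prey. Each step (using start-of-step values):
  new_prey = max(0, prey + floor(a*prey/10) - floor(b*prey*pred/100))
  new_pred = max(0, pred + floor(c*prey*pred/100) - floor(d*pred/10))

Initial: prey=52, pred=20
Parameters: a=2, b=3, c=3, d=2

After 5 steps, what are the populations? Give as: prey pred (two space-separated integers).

Answer: 0 42

Derivation:
Step 1: prey: 52+10-31=31; pred: 20+31-4=47
Step 2: prey: 31+6-43=0; pred: 47+43-9=81
Step 3: prey: 0+0-0=0; pred: 81+0-16=65
Step 4: prey: 0+0-0=0; pred: 65+0-13=52
Step 5: prey: 0+0-0=0; pred: 52+0-10=42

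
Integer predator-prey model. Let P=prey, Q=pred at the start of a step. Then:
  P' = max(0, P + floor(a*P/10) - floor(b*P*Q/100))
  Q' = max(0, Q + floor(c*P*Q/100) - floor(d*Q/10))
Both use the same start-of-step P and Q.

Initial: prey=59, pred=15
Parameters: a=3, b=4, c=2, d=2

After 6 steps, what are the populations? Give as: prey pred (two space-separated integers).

Answer: 0 23

Derivation:
Step 1: prey: 59+17-35=41; pred: 15+17-3=29
Step 2: prey: 41+12-47=6; pred: 29+23-5=47
Step 3: prey: 6+1-11=0; pred: 47+5-9=43
Step 4: prey: 0+0-0=0; pred: 43+0-8=35
Step 5: prey: 0+0-0=0; pred: 35+0-7=28
Step 6: prey: 0+0-0=0; pred: 28+0-5=23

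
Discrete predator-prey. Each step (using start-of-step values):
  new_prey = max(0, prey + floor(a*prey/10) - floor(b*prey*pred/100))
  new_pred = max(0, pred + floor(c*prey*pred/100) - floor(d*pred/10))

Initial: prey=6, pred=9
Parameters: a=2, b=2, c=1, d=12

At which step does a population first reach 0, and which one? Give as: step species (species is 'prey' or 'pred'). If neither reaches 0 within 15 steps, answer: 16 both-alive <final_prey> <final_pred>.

Step 1: prey: 6+1-1=6; pred: 9+0-10=0
First extinction: pred at step 1

Answer: 1 pred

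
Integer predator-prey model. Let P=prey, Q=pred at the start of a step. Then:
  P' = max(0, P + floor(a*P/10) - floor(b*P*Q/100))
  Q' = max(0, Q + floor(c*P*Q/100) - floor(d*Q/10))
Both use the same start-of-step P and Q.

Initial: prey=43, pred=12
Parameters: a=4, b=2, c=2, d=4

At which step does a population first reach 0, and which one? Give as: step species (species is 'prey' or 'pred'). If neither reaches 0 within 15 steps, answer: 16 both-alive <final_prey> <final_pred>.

Answer: 6 prey

Derivation:
Step 1: prey: 43+17-10=50; pred: 12+10-4=18
Step 2: prey: 50+20-18=52; pred: 18+18-7=29
Step 3: prey: 52+20-30=42; pred: 29+30-11=48
Step 4: prey: 42+16-40=18; pred: 48+40-19=69
Step 5: prey: 18+7-24=1; pred: 69+24-27=66
Step 6: prey: 1+0-1=0; pred: 66+1-26=41
First extinction: prey at step 6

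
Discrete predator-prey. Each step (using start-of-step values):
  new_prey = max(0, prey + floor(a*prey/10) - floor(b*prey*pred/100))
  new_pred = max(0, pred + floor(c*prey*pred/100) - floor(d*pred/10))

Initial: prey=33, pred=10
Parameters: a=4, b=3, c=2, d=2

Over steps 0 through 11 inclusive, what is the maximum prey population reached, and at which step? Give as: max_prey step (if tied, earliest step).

Step 1: prey: 33+13-9=37; pred: 10+6-2=14
Step 2: prey: 37+14-15=36; pred: 14+10-2=22
Step 3: prey: 36+14-23=27; pred: 22+15-4=33
Step 4: prey: 27+10-26=11; pred: 33+17-6=44
Step 5: prey: 11+4-14=1; pred: 44+9-8=45
Step 6: prey: 1+0-1=0; pred: 45+0-9=36
Step 7: prey: 0+0-0=0; pred: 36+0-7=29
Step 8: prey: 0+0-0=0; pred: 29+0-5=24
Step 9: prey: 0+0-0=0; pred: 24+0-4=20
Step 10: prey: 0+0-0=0; pred: 20+0-4=16
Step 11: prey: 0+0-0=0; pred: 16+0-3=13
Max prey = 37 at step 1

Answer: 37 1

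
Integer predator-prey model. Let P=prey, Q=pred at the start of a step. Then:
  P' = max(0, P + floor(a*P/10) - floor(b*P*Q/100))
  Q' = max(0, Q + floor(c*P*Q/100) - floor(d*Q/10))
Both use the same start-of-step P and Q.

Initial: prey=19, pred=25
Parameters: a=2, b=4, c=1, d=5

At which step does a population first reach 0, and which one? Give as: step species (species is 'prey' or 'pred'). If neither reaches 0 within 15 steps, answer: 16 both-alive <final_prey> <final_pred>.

Answer: 16 both-alive 1 1

Derivation:
Step 1: prey: 19+3-19=3; pred: 25+4-12=17
Step 2: prey: 3+0-2=1; pred: 17+0-8=9
Step 3: prey: 1+0-0=1; pred: 9+0-4=5
Step 4: prey: 1+0-0=1; pred: 5+0-2=3
Step 5: prey: 1+0-0=1; pred: 3+0-1=2
Step 6: prey: 1+0-0=1; pred: 2+0-1=1
Step 7: prey: 1+0-0=1; pred: 1+0-0=1
Steps 8-15: state stable at prey=1, pred=1 (no change)
No extinction within 15 steps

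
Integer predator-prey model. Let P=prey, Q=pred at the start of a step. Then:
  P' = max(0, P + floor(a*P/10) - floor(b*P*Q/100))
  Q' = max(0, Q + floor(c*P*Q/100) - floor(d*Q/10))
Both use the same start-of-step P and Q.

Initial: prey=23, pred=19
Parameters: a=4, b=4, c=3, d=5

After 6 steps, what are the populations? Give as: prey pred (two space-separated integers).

Step 1: prey: 23+9-17=15; pred: 19+13-9=23
Step 2: prey: 15+6-13=8; pred: 23+10-11=22
Step 3: prey: 8+3-7=4; pred: 22+5-11=16
Step 4: prey: 4+1-2=3; pred: 16+1-8=9
Step 5: prey: 3+1-1=3; pred: 9+0-4=5
Step 6: prey: 3+1-0=4; pred: 5+0-2=3

Answer: 4 3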